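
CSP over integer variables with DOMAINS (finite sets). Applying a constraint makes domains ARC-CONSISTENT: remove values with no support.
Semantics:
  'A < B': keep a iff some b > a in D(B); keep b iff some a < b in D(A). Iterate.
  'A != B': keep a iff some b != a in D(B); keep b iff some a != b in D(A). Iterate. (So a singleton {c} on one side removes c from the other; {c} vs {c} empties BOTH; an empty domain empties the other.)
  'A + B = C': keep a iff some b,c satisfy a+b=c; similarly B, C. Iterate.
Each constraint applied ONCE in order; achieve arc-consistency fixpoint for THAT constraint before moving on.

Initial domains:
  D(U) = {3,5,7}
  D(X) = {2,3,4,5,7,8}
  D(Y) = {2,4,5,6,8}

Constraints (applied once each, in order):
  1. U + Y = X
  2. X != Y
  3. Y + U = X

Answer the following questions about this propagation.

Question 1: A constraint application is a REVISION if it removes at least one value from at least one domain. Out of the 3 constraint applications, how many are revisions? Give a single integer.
Answer: 1

Derivation:
Constraint 1 (U + Y = X) on D(U)={3,5,7} D(Y)={2,4,5,6,8} D(X)={2,3,4,5,7,8}: U {3,5,7}->{3,5}; Y {2,4,5,6,8}->{2,4,5}; X {2,3,4,5,7,8}->{5,7,8} => REVISION
Constraint 2 (X != Y) on D(X)={5,7,8} D(Y)={2,4,5}: no change => not a revision
Constraint 3 (Y + U = X) on D(Y)={2,4,5} D(U)={3,5} D(X)={5,7,8}: no change => not a revision
Total revisions = 1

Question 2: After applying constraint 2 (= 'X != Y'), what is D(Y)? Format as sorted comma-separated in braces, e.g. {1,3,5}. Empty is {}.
Answer: {2,4,5}

Derivation:
Constraint 1 (U + Y = X) on D(U)={3,5,7} D(Y)={2,4,5,6,8} D(X)={2,3,4,5,7,8}: U {3,5,7}->{3,5}; Y {2,4,5,6,8}->{2,4,5}; X {2,3,4,5,7,8}->{5,7,8}
Constraint 2 (X != Y) on D(X)={5,7,8} D(Y)={2,4,5}: no change
So after constraint 2: D(Y) = {2,4,5}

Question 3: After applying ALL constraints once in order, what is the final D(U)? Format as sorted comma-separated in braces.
Answer: {3,5}

Derivation:
Constraint 1 (U + Y = X) on D(U)={3,5,7} D(Y)={2,4,5,6,8} D(X)={2,3,4,5,7,8}: U {3,5,7}->{3,5}; Y {2,4,5,6,8}->{2,4,5}; X {2,3,4,5,7,8}->{5,7,8}
Constraint 2 (X != Y) on D(X)={5,7,8} D(Y)={2,4,5}: no change
Constraint 3 (Y + U = X) on D(Y)={2,4,5} D(U)={3,5} D(X)={5,7,8}: no change
So after all 3 constraints: D(U) = {3,5}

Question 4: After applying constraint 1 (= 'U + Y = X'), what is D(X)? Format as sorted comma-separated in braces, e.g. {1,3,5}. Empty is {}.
Answer: {5,7,8}

Derivation:
Constraint 1 (U + Y = X) on D(U)={3,5,7} D(Y)={2,4,5,6,8} D(X)={2,3,4,5,7,8}: U {3,5,7}->{3,5}; Y {2,4,5,6,8}->{2,4,5}; X {2,3,4,5,7,8}->{5,7,8}
So after constraint 1: D(X) = {5,7,8}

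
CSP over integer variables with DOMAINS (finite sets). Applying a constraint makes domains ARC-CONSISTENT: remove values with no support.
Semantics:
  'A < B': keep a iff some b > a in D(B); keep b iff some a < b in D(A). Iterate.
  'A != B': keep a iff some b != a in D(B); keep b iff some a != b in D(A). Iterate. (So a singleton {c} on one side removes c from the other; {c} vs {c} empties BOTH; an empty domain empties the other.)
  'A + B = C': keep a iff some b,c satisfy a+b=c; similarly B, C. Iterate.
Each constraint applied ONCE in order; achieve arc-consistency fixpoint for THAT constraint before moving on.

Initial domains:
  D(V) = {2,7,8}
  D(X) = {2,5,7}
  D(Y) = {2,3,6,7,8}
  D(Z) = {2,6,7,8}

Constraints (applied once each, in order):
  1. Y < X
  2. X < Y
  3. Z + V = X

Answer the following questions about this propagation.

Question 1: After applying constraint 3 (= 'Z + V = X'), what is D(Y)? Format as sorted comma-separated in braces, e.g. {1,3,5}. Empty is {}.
Constraint 1 (Y < X) on D(Y)={2,3,6,7,8} D(X)={2,5,7}: Y {2,3,6,7,8}->{2,3,6}; X {2,5,7}->{5,7}
Constraint 2 (X < Y) on D(X)={5,7} D(Y)={2,3,6}: X {5,7}->{5}; Y {2,3,6}->{6}
Constraint 3 (Z + V = X) on D(Z)={2,6,7,8} D(V)={2,7,8} D(X)={5}: Z {2,6,7,8}->{}; V {2,7,8}->{}; X {5}->{}
So after constraint 3: D(Y) = {6}

Answer: {6}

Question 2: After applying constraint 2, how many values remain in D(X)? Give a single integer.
Constraint 1 (Y < X) on D(Y)={2,3,6,7,8} D(X)={2,5,7}: Y {2,3,6,7,8}->{2,3,6}; X {2,5,7}->{5,7}
Constraint 2 (X < Y) on D(X)={5,7} D(Y)={2,3,6}: X {5,7}->{5}; Y {2,3,6}->{6}
So after constraint 2: D(X)={5}, size = 1

Answer: 1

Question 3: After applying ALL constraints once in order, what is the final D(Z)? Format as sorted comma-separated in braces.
Constraint 1 (Y < X) on D(Y)={2,3,6,7,8} D(X)={2,5,7}: Y {2,3,6,7,8}->{2,3,6}; X {2,5,7}->{5,7}
Constraint 2 (X < Y) on D(X)={5,7} D(Y)={2,3,6}: X {5,7}->{5}; Y {2,3,6}->{6}
Constraint 3 (Z + V = X) on D(Z)={2,6,7,8} D(V)={2,7,8} D(X)={5}: Z {2,6,7,8}->{}; V {2,7,8}->{}; X {5}->{}
So after all 3 constraints: D(Z) = {}

Answer: {}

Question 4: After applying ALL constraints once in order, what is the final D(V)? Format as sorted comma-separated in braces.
Answer: {}

Derivation:
Constraint 1 (Y < X) on D(Y)={2,3,6,7,8} D(X)={2,5,7}: Y {2,3,6,7,8}->{2,3,6}; X {2,5,7}->{5,7}
Constraint 2 (X < Y) on D(X)={5,7} D(Y)={2,3,6}: X {5,7}->{5}; Y {2,3,6}->{6}
Constraint 3 (Z + V = X) on D(Z)={2,6,7,8} D(V)={2,7,8} D(X)={5}: Z {2,6,7,8}->{}; V {2,7,8}->{}; X {5}->{}
So after all 3 constraints: D(V) = {}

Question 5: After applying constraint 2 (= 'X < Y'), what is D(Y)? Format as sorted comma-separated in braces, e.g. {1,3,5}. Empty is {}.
Answer: {6}

Derivation:
Constraint 1 (Y < X) on D(Y)={2,3,6,7,8} D(X)={2,5,7}: Y {2,3,6,7,8}->{2,3,6}; X {2,5,7}->{5,7}
Constraint 2 (X < Y) on D(X)={5,7} D(Y)={2,3,6}: X {5,7}->{5}; Y {2,3,6}->{6}
So after constraint 2: D(Y) = {6}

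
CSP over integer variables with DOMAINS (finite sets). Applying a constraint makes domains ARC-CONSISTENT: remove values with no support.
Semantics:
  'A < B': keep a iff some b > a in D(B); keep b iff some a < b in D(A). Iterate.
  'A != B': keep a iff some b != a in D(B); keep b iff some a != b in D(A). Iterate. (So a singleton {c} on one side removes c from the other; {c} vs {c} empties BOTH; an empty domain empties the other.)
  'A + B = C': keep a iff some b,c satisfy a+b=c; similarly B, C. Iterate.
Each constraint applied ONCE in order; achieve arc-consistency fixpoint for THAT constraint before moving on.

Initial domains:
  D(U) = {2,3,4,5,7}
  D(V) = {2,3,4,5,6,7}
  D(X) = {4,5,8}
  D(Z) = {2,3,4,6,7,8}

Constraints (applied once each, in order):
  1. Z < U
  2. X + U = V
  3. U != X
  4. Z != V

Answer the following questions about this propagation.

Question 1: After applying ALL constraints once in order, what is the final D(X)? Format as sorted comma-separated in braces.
Constraint 1 (Z < U) on D(Z)={2,3,4,6,7,8} D(U)={2,3,4,5,7}: Z {2,3,4,6,7,8}->{2,3,4,6}; U {2,3,4,5,7}->{3,4,5,7}
Constraint 2 (X + U = V) on D(X)={4,5,8} D(U)={3,4,5,7} D(V)={2,3,4,5,6,7}: X {4,5,8}->{4}; U {3,4,5,7}->{3}; V {2,3,4,5,6,7}->{7}
Constraint 3 (U != X) on D(U)={3} D(X)={4}: no change
Constraint 4 (Z != V) on D(Z)={2,3,4,6} D(V)={7}: no change
So after all 4 constraints: D(X) = {4}

Answer: {4}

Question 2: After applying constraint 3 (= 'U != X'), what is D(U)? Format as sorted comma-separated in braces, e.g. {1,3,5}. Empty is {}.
Answer: {3}

Derivation:
Constraint 1 (Z < U) on D(Z)={2,3,4,6,7,8} D(U)={2,3,4,5,7}: Z {2,3,4,6,7,8}->{2,3,4,6}; U {2,3,4,5,7}->{3,4,5,7}
Constraint 2 (X + U = V) on D(X)={4,5,8} D(U)={3,4,5,7} D(V)={2,3,4,5,6,7}: X {4,5,8}->{4}; U {3,4,5,7}->{3}; V {2,3,4,5,6,7}->{7}
Constraint 3 (U != X) on D(U)={3} D(X)={4}: no change
So after constraint 3: D(U) = {3}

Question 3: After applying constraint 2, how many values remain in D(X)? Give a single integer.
Answer: 1

Derivation:
Constraint 1 (Z < U) on D(Z)={2,3,4,6,7,8} D(U)={2,3,4,5,7}: Z {2,3,4,6,7,8}->{2,3,4,6}; U {2,3,4,5,7}->{3,4,5,7}
Constraint 2 (X + U = V) on D(X)={4,5,8} D(U)={3,4,5,7} D(V)={2,3,4,5,6,7}: X {4,5,8}->{4}; U {3,4,5,7}->{3}; V {2,3,4,5,6,7}->{7}
So after constraint 2: D(X)={4}, size = 1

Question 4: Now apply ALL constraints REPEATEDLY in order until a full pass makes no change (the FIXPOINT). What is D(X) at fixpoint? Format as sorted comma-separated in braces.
Answer: {4}

Derivation:
pass 0 (initial): D(X)={4,5,8}
pass 1: U {2,3,4,5,7}->{3}; V {2,3,4,5,6,7}->{7}; X {4,5,8}->{4}; Z {2,3,4,6,7,8}->{2,3,4,6}
pass 2: Z {2,3,4,6}->{2}
pass 3: no change
Fixpoint after 3 passes: D(X) = {4}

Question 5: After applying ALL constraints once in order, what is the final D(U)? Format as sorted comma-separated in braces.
Answer: {3}

Derivation:
Constraint 1 (Z < U) on D(Z)={2,3,4,6,7,8} D(U)={2,3,4,5,7}: Z {2,3,4,6,7,8}->{2,3,4,6}; U {2,3,4,5,7}->{3,4,5,7}
Constraint 2 (X + U = V) on D(X)={4,5,8} D(U)={3,4,5,7} D(V)={2,3,4,5,6,7}: X {4,5,8}->{4}; U {3,4,5,7}->{3}; V {2,3,4,5,6,7}->{7}
Constraint 3 (U != X) on D(U)={3} D(X)={4}: no change
Constraint 4 (Z != V) on D(Z)={2,3,4,6} D(V)={7}: no change
So after all 4 constraints: D(U) = {3}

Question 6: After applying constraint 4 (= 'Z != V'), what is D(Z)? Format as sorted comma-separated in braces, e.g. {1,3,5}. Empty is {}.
Constraint 1 (Z < U) on D(Z)={2,3,4,6,7,8} D(U)={2,3,4,5,7}: Z {2,3,4,6,7,8}->{2,3,4,6}; U {2,3,4,5,7}->{3,4,5,7}
Constraint 2 (X + U = V) on D(X)={4,5,8} D(U)={3,4,5,7} D(V)={2,3,4,5,6,7}: X {4,5,8}->{4}; U {3,4,5,7}->{3}; V {2,3,4,5,6,7}->{7}
Constraint 3 (U != X) on D(U)={3} D(X)={4}: no change
Constraint 4 (Z != V) on D(Z)={2,3,4,6} D(V)={7}: no change
So after constraint 4: D(Z) = {2,3,4,6}

Answer: {2,3,4,6}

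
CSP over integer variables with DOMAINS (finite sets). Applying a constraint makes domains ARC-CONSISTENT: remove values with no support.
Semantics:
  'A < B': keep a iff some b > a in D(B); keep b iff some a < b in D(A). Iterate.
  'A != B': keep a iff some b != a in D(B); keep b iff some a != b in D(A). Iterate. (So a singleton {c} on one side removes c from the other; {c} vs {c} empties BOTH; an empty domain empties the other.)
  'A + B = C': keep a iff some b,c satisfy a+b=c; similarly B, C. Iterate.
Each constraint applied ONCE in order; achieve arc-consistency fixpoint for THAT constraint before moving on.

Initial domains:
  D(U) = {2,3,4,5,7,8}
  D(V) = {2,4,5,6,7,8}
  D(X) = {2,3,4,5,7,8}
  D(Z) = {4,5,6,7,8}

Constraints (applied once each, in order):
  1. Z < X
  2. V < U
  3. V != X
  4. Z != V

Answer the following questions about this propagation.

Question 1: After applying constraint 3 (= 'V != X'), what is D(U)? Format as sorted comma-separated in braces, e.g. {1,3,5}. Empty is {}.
Answer: {3,4,5,7,8}

Derivation:
Constraint 1 (Z < X) on D(Z)={4,5,6,7,8} D(X)={2,3,4,5,7,8}: Z {4,5,6,7,8}->{4,5,6,7}; X {2,3,4,5,7,8}->{5,7,8}
Constraint 2 (V < U) on D(V)={2,4,5,6,7,8} D(U)={2,3,4,5,7,8}: V {2,4,5,6,7,8}->{2,4,5,6,7}; U {2,3,4,5,7,8}->{3,4,5,7,8}
Constraint 3 (V != X) on D(V)={2,4,5,6,7} D(X)={5,7,8}: no change
So after constraint 3: D(U) = {3,4,5,7,8}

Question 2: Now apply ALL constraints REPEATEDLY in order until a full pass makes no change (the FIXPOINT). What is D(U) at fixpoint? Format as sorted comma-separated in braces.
pass 0 (initial): D(U)={2,3,4,5,7,8}
pass 1: U {2,3,4,5,7,8}->{3,4,5,7,8}; V {2,4,5,6,7,8}->{2,4,5,6,7}; X {2,3,4,5,7,8}->{5,7,8}; Z {4,5,6,7,8}->{4,5,6,7}
pass 2: no change
Fixpoint after 2 passes: D(U) = {3,4,5,7,8}

Answer: {3,4,5,7,8}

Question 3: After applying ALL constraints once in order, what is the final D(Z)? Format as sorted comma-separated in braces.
Constraint 1 (Z < X) on D(Z)={4,5,6,7,8} D(X)={2,3,4,5,7,8}: Z {4,5,6,7,8}->{4,5,6,7}; X {2,3,4,5,7,8}->{5,7,8}
Constraint 2 (V < U) on D(V)={2,4,5,6,7,8} D(U)={2,3,4,5,7,8}: V {2,4,5,6,7,8}->{2,4,5,6,7}; U {2,3,4,5,7,8}->{3,4,5,7,8}
Constraint 3 (V != X) on D(V)={2,4,5,6,7} D(X)={5,7,8}: no change
Constraint 4 (Z != V) on D(Z)={4,5,6,7} D(V)={2,4,5,6,7}: no change
So after all 4 constraints: D(Z) = {4,5,6,7}

Answer: {4,5,6,7}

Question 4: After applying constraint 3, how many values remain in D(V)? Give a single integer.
Constraint 1 (Z < X) on D(Z)={4,5,6,7,8} D(X)={2,3,4,5,7,8}: Z {4,5,6,7,8}->{4,5,6,7}; X {2,3,4,5,7,8}->{5,7,8}
Constraint 2 (V < U) on D(V)={2,4,5,6,7,8} D(U)={2,3,4,5,7,8}: V {2,4,5,6,7,8}->{2,4,5,6,7}; U {2,3,4,5,7,8}->{3,4,5,7,8}
Constraint 3 (V != X) on D(V)={2,4,5,6,7} D(X)={5,7,8}: no change
So after constraint 3: D(V)={2,4,5,6,7}, size = 5

Answer: 5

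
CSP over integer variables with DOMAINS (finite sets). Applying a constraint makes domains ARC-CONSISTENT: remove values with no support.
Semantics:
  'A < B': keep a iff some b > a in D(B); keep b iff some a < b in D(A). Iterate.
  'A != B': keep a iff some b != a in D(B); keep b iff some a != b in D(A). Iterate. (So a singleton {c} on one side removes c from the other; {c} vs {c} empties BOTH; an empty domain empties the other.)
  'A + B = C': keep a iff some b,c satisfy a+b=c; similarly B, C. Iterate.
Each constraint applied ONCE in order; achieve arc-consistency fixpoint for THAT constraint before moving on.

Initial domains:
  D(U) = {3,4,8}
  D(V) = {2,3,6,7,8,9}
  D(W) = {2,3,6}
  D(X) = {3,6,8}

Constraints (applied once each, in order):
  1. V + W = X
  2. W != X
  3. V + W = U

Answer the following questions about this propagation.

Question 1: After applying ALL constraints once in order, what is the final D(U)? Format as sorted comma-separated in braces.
Constraint 1 (V + W = X) on D(V)={2,3,6,7,8,9} D(W)={2,3,6} D(X)={3,6,8}: V {2,3,6,7,8,9}->{2,3,6}; X {3,6,8}->{6,8}
Constraint 2 (W != X) on D(W)={2,3,6} D(X)={6,8}: no change
Constraint 3 (V + W = U) on D(V)={2,3,6} D(W)={2,3,6} D(U)={3,4,8}: V {2,3,6}->{2,6}; W {2,3,6}->{2,6}; U {3,4,8}->{4,8}
So after all 3 constraints: D(U) = {4,8}

Answer: {4,8}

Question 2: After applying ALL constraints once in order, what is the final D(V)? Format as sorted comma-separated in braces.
Constraint 1 (V + W = X) on D(V)={2,3,6,7,8,9} D(W)={2,3,6} D(X)={3,6,8}: V {2,3,6,7,8,9}->{2,3,6}; X {3,6,8}->{6,8}
Constraint 2 (W != X) on D(W)={2,3,6} D(X)={6,8}: no change
Constraint 3 (V + W = U) on D(V)={2,3,6} D(W)={2,3,6} D(U)={3,4,8}: V {2,3,6}->{2,6}; W {2,3,6}->{2,6}; U {3,4,8}->{4,8}
So after all 3 constraints: D(V) = {2,6}

Answer: {2,6}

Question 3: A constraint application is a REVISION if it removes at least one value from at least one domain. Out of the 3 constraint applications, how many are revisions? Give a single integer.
Constraint 1 (V + W = X) on D(V)={2,3,6,7,8,9} D(W)={2,3,6} D(X)={3,6,8}: V {2,3,6,7,8,9}->{2,3,6}; X {3,6,8}->{6,8} => REVISION
Constraint 2 (W != X) on D(W)={2,3,6} D(X)={6,8}: no change => not a revision
Constraint 3 (V + W = U) on D(V)={2,3,6} D(W)={2,3,6} D(U)={3,4,8}: V {2,3,6}->{2,6}; W {2,3,6}->{2,6}; U {3,4,8}->{4,8} => REVISION
Total revisions = 2

Answer: 2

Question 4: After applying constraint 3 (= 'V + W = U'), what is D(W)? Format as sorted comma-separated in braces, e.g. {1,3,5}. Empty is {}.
Constraint 1 (V + W = X) on D(V)={2,3,6,7,8,9} D(W)={2,3,6} D(X)={3,6,8}: V {2,3,6,7,8,9}->{2,3,6}; X {3,6,8}->{6,8}
Constraint 2 (W != X) on D(W)={2,3,6} D(X)={6,8}: no change
Constraint 3 (V + W = U) on D(V)={2,3,6} D(W)={2,3,6} D(U)={3,4,8}: V {2,3,6}->{2,6}; W {2,3,6}->{2,6}; U {3,4,8}->{4,8}
So after constraint 3: D(W) = {2,6}

Answer: {2,6}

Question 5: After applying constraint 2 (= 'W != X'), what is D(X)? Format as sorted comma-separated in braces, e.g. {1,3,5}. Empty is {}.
Constraint 1 (V + W = X) on D(V)={2,3,6,7,8,9} D(W)={2,3,6} D(X)={3,6,8}: V {2,3,6,7,8,9}->{2,3,6}; X {3,6,8}->{6,8}
Constraint 2 (W != X) on D(W)={2,3,6} D(X)={6,8}: no change
So after constraint 2: D(X) = {6,8}

Answer: {6,8}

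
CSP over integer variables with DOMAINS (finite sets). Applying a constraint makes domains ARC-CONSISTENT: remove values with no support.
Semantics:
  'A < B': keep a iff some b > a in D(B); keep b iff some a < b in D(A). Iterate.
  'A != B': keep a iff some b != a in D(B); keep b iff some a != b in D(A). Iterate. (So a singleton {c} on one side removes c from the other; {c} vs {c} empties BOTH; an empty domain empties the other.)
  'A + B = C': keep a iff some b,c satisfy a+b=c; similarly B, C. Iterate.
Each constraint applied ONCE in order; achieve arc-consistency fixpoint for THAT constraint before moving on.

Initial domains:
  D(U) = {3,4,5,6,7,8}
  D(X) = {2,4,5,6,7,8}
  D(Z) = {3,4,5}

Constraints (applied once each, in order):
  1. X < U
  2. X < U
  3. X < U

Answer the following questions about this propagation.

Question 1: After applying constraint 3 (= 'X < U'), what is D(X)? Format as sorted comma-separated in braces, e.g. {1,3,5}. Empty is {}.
Constraint 1 (X < U) on D(X)={2,4,5,6,7,8} D(U)={3,4,5,6,7,8}: X {2,4,5,6,7,8}->{2,4,5,6,7}
Constraint 2 (X < U) on D(X)={2,4,5,6,7} D(U)={3,4,5,6,7,8}: no change
Constraint 3 (X < U) on D(X)={2,4,5,6,7} D(U)={3,4,5,6,7,8}: no change
So after constraint 3: D(X) = {2,4,5,6,7}

Answer: {2,4,5,6,7}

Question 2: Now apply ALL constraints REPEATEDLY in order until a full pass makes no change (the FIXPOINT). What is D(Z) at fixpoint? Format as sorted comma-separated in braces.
Answer: {3,4,5}

Derivation:
pass 0 (initial): D(Z)={3,4,5}
pass 1: X {2,4,5,6,7,8}->{2,4,5,6,7}
pass 2: no change
Fixpoint after 2 passes: D(Z) = {3,4,5}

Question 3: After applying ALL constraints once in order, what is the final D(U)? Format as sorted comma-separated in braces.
Constraint 1 (X < U) on D(X)={2,4,5,6,7,8} D(U)={3,4,5,6,7,8}: X {2,4,5,6,7,8}->{2,4,5,6,7}
Constraint 2 (X < U) on D(X)={2,4,5,6,7} D(U)={3,4,5,6,7,8}: no change
Constraint 3 (X < U) on D(X)={2,4,5,6,7} D(U)={3,4,5,6,7,8}: no change
So after all 3 constraints: D(U) = {3,4,5,6,7,8}

Answer: {3,4,5,6,7,8}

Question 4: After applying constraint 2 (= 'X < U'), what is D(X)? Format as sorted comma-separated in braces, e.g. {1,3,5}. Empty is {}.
Answer: {2,4,5,6,7}

Derivation:
Constraint 1 (X < U) on D(X)={2,4,5,6,7,8} D(U)={3,4,5,6,7,8}: X {2,4,5,6,7,8}->{2,4,5,6,7}
Constraint 2 (X < U) on D(X)={2,4,5,6,7} D(U)={3,4,5,6,7,8}: no change
So after constraint 2: D(X) = {2,4,5,6,7}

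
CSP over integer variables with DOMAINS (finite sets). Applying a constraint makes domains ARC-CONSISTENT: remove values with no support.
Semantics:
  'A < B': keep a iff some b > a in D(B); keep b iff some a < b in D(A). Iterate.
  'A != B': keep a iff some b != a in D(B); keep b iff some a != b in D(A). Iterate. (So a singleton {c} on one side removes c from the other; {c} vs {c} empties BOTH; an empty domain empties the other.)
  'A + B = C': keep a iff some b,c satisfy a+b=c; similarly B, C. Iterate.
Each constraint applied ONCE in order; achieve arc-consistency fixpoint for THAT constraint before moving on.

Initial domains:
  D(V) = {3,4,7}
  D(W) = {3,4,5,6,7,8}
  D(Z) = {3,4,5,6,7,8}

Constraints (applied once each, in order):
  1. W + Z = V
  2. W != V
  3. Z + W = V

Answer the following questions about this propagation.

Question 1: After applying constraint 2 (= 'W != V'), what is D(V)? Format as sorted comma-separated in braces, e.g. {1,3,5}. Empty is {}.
Answer: {7}

Derivation:
Constraint 1 (W + Z = V) on D(W)={3,4,5,6,7,8} D(Z)={3,4,5,6,7,8} D(V)={3,4,7}: W {3,4,5,6,7,8}->{3,4}; Z {3,4,5,6,7,8}->{3,4}; V {3,4,7}->{7}
Constraint 2 (W != V) on D(W)={3,4} D(V)={7}: no change
So after constraint 2: D(V) = {7}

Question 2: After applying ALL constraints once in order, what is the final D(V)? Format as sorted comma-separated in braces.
Constraint 1 (W + Z = V) on D(W)={3,4,5,6,7,8} D(Z)={3,4,5,6,7,8} D(V)={3,4,7}: W {3,4,5,6,7,8}->{3,4}; Z {3,4,5,6,7,8}->{3,4}; V {3,4,7}->{7}
Constraint 2 (W != V) on D(W)={3,4} D(V)={7}: no change
Constraint 3 (Z + W = V) on D(Z)={3,4} D(W)={3,4} D(V)={7}: no change
So after all 3 constraints: D(V) = {7}

Answer: {7}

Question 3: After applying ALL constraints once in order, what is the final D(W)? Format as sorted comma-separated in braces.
Constraint 1 (W + Z = V) on D(W)={3,4,5,6,7,8} D(Z)={3,4,5,6,7,8} D(V)={3,4,7}: W {3,4,5,6,7,8}->{3,4}; Z {3,4,5,6,7,8}->{3,4}; V {3,4,7}->{7}
Constraint 2 (W != V) on D(W)={3,4} D(V)={7}: no change
Constraint 3 (Z + W = V) on D(Z)={3,4} D(W)={3,4} D(V)={7}: no change
So after all 3 constraints: D(W) = {3,4}

Answer: {3,4}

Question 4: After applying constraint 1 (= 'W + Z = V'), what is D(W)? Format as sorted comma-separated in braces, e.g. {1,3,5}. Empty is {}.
Answer: {3,4}

Derivation:
Constraint 1 (W + Z = V) on D(W)={3,4,5,6,7,8} D(Z)={3,4,5,6,7,8} D(V)={3,4,7}: W {3,4,5,6,7,8}->{3,4}; Z {3,4,5,6,7,8}->{3,4}; V {3,4,7}->{7}
So after constraint 1: D(W) = {3,4}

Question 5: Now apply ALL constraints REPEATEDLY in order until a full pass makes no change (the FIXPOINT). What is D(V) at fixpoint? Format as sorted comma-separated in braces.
pass 0 (initial): D(V)={3,4,7}
pass 1: V {3,4,7}->{7}; W {3,4,5,6,7,8}->{3,4}; Z {3,4,5,6,7,8}->{3,4}
pass 2: no change
Fixpoint after 2 passes: D(V) = {7}

Answer: {7}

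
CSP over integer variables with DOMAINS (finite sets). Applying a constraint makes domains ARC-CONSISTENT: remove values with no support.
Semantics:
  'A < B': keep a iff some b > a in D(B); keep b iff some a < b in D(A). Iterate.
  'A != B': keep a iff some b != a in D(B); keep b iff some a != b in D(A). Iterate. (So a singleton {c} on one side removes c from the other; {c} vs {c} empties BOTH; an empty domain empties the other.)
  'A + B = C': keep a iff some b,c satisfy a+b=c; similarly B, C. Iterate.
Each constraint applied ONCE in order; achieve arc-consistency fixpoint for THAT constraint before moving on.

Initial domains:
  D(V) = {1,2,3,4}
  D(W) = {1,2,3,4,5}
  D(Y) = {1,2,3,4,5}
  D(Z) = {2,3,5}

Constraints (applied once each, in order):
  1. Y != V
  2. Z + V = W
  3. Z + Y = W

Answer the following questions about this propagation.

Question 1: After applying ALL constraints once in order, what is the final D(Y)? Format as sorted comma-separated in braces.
Answer: {1,2,3}

Derivation:
Constraint 1 (Y != V) on D(Y)={1,2,3,4,5} D(V)={1,2,3,4}: no change
Constraint 2 (Z + V = W) on D(Z)={2,3,5} D(V)={1,2,3,4} D(W)={1,2,3,4,5}: Z {2,3,5}->{2,3}; V {1,2,3,4}->{1,2,3}; W {1,2,3,4,5}->{3,4,5}
Constraint 3 (Z + Y = W) on D(Z)={2,3} D(Y)={1,2,3,4,5} D(W)={3,4,5}: Y {1,2,3,4,5}->{1,2,3}
So after all 3 constraints: D(Y) = {1,2,3}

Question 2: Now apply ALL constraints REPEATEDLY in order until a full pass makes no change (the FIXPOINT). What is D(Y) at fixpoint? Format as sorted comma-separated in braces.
Answer: {1,2,3}

Derivation:
pass 0 (initial): D(Y)={1,2,3,4,5}
pass 1: V {1,2,3,4}->{1,2,3}; W {1,2,3,4,5}->{3,4,5}; Y {1,2,3,4,5}->{1,2,3}; Z {2,3,5}->{2,3}
pass 2: no change
Fixpoint after 2 passes: D(Y) = {1,2,3}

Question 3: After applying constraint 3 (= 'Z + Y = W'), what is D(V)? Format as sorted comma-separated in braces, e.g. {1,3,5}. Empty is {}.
Constraint 1 (Y != V) on D(Y)={1,2,3,4,5} D(V)={1,2,3,4}: no change
Constraint 2 (Z + V = W) on D(Z)={2,3,5} D(V)={1,2,3,4} D(W)={1,2,3,4,5}: Z {2,3,5}->{2,3}; V {1,2,3,4}->{1,2,3}; W {1,2,3,4,5}->{3,4,5}
Constraint 3 (Z + Y = W) on D(Z)={2,3} D(Y)={1,2,3,4,5} D(W)={3,4,5}: Y {1,2,3,4,5}->{1,2,3}
So after constraint 3: D(V) = {1,2,3}

Answer: {1,2,3}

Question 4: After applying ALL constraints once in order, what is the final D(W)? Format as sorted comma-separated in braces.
Answer: {3,4,5}

Derivation:
Constraint 1 (Y != V) on D(Y)={1,2,3,4,5} D(V)={1,2,3,4}: no change
Constraint 2 (Z + V = W) on D(Z)={2,3,5} D(V)={1,2,3,4} D(W)={1,2,3,4,5}: Z {2,3,5}->{2,3}; V {1,2,3,4}->{1,2,3}; W {1,2,3,4,5}->{3,4,5}
Constraint 3 (Z + Y = W) on D(Z)={2,3} D(Y)={1,2,3,4,5} D(W)={3,4,5}: Y {1,2,3,4,5}->{1,2,3}
So after all 3 constraints: D(W) = {3,4,5}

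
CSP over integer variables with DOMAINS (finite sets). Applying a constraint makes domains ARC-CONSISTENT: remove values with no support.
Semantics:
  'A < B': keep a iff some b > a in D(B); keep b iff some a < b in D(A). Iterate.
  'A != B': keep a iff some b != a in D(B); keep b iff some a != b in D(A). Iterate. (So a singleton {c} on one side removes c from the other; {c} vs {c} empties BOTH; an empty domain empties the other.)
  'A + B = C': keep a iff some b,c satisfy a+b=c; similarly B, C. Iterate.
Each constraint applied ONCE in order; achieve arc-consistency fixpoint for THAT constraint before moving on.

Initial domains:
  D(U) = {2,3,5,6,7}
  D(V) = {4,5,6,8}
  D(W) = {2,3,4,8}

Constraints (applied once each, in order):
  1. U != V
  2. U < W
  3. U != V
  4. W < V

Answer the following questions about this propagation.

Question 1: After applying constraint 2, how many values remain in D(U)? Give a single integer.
Constraint 1 (U != V) on D(U)={2,3,5,6,7} D(V)={4,5,6,8}: no change
Constraint 2 (U < W) on D(U)={2,3,5,6,7} D(W)={2,3,4,8}: W {2,3,4,8}->{3,4,8}
So after constraint 2: D(U)={2,3,5,6,7}, size = 5

Answer: 5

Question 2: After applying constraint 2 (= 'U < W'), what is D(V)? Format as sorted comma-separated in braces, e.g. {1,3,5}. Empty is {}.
Constraint 1 (U != V) on D(U)={2,3,5,6,7} D(V)={4,5,6,8}: no change
Constraint 2 (U < W) on D(U)={2,3,5,6,7} D(W)={2,3,4,8}: W {2,3,4,8}->{3,4,8}
So after constraint 2: D(V) = {4,5,6,8}

Answer: {4,5,6,8}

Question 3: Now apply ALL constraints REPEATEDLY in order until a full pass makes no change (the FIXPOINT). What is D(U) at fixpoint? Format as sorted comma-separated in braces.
Answer: {2,3}

Derivation:
pass 0 (initial): D(U)={2,3,5,6,7}
pass 1: W {2,3,4,8}->{3,4}
pass 2: U {2,3,5,6,7}->{2,3}
pass 3: no change
Fixpoint after 3 passes: D(U) = {2,3}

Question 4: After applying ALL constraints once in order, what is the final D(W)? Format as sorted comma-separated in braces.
Answer: {3,4}

Derivation:
Constraint 1 (U != V) on D(U)={2,3,5,6,7} D(V)={4,5,6,8}: no change
Constraint 2 (U < W) on D(U)={2,3,5,6,7} D(W)={2,3,4,8}: W {2,3,4,8}->{3,4,8}
Constraint 3 (U != V) on D(U)={2,3,5,6,7} D(V)={4,5,6,8}: no change
Constraint 4 (W < V) on D(W)={3,4,8} D(V)={4,5,6,8}: W {3,4,8}->{3,4}
So after all 4 constraints: D(W) = {3,4}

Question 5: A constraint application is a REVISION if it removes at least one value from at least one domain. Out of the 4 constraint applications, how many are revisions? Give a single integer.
Constraint 1 (U != V) on D(U)={2,3,5,6,7} D(V)={4,5,6,8}: no change => not a revision
Constraint 2 (U < W) on D(U)={2,3,5,6,7} D(W)={2,3,4,8}: W {2,3,4,8}->{3,4,8} => REVISION
Constraint 3 (U != V) on D(U)={2,3,5,6,7} D(V)={4,5,6,8}: no change => not a revision
Constraint 4 (W < V) on D(W)={3,4,8} D(V)={4,5,6,8}: W {3,4,8}->{3,4} => REVISION
Total revisions = 2

Answer: 2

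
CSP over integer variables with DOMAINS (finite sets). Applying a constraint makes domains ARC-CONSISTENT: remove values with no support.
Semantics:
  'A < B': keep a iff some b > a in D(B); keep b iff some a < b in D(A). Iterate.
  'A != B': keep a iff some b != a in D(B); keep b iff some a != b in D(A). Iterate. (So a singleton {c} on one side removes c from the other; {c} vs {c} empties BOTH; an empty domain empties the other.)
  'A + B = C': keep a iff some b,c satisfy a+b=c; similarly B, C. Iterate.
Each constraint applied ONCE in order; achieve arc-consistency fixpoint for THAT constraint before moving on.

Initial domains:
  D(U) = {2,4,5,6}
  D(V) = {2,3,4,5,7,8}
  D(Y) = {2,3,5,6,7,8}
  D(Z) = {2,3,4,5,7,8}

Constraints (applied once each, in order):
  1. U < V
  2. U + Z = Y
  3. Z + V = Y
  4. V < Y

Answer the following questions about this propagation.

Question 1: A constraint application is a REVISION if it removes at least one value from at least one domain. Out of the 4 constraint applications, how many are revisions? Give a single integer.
Answer: 3

Derivation:
Constraint 1 (U < V) on D(U)={2,4,5,6} D(V)={2,3,4,5,7,8}: V {2,3,4,5,7,8}->{3,4,5,7,8} => REVISION
Constraint 2 (U + Z = Y) on D(U)={2,4,5,6} D(Z)={2,3,4,5,7,8} D(Y)={2,3,5,6,7,8}: Z {2,3,4,5,7,8}->{2,3,4,5}; Y {2,3,5,6,7,8}->{5,6,7,8} => REVISION
Constraint 3 (Z + V = Y) on D(Z)={2,3,4,5} D(V)={3,4,5,7,8} D(Y)={5,6,7,8}: V {3,4,5,7,8}->{3,4,5} => REVISION
Constraint 4 (V < Y) on D(V)={3,4,5} D(Y)={5,6,7,8}: no change => not a revision
Total revisions = 3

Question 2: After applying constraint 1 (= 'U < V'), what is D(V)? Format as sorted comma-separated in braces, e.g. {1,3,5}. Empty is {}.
Constraint 1 (U < V) on D(U)={2,4,5,6} D(V)={2,3,4,5,7,8}: V {2,3,4,5,7,8}->{3,4,5,7,8}
So after constraint 1: D(V) = {3,4,5,7,8}

Answer: {3,4,5,7,8}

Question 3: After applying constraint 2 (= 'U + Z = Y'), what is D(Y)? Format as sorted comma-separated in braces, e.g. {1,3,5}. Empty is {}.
Constraint 1 (U < V) on D(U)={2,4,5,6} D(V)={2,3,4,5,7,8}: V {2,3,4,5,7,8}->{3,4,5,7,8}
Constraint 2 (U + Z = Y) on D(U)={2,4,5,6} D(Z)={2,3,4,5,7,8} D(Y)={2,3,5,6,7,8}: Z {2,3,4,5,7,8}->{2,3,4,5}; Y {2,3,5,6,7,8}->{5,6,7,8}
So after constraint 2: D(Y) = {5,6,7,8}

Answer: {5,6,7,8}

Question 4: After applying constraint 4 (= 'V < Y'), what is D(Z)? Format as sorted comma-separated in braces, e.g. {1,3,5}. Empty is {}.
Constraint 1 (U < V) on D(U)={2,4,5,6} D(V)={2,3,4,5,7,8}: V {2,3,4,5,7,8}->{3,4,5,7,8}
Constraint 2 (U + Z = Y) on D(U)={2,4,5,6} D(Z)={2,3,4,5,7,8} D(Y)={2,3,5,6,7,8}: Z {2,3,4,5,7,8}->{2,3,4,5}; Y {2,3,5,6,7,8}->{5,6,7,8}
Constraint 3 (Z + V = Y) on D(Z)={2,3,4,5} D(V)={3,4,5,7,8} D(Y)={5,6,7,8}: V {3,4,5,7,8}->{3,4,5}
Constraint 4 (V < Y) on D(V)={3,4,5} D(Y)={5,6,7,8}: no change
So after constraint 4: D(Z) = {2,3,4,5}

Answer: {2,3,4,5}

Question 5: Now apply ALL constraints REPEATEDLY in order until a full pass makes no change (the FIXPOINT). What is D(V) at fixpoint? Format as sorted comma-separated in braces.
pass 0 (initial): D(V)={2,3,4,5,7,8}
pass 1: V {2,3,4,5,7,8}->{3,4,5}; Y {2,3,5,6,7,8}->{5,6,7,8}; Z {2,3,4,5,7,8}->{2,3,4,5}
pass 2: U {2,4,5,6}->{2,4}
pass 3: no change
Fixpoint after 3 passes: D(V) = {3,4,5}

Answer: {3,4,5}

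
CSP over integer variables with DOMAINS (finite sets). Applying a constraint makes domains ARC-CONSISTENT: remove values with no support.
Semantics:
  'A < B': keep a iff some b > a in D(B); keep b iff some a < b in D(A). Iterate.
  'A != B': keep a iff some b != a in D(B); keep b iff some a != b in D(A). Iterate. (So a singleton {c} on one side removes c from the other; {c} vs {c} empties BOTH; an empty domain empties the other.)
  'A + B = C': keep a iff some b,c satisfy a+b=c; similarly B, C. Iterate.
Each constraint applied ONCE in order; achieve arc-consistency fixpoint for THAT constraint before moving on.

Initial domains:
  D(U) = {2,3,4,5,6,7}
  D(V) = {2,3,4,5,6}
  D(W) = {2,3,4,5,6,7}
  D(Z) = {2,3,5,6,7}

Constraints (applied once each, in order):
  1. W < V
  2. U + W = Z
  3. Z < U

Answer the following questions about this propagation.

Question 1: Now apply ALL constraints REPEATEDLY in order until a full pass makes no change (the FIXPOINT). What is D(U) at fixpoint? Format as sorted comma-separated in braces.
Answer: {}

Derivation:
pass 0 (initial): D(U)={2,3,4,5,6,7}
pass 1: U {2,3,4,5,6,7}->{}; V {2,3,4,5,6}->{3,4,5,6}; W {2,3,4,5,6,7}->{2,3,4,5}; Z {2,3,5,6,7}->{}
pass 2: W {2,3,4,5}->{}
pass 3: V {3,4,5,6}->{}
pass 4: no change
Fixpoint after 4 passes: D(U) = {}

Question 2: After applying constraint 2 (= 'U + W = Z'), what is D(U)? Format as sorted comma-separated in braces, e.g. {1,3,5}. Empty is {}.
Answer: {2,3,4,5}

Derivation:
Constraint 1 (W < V) on D(W)={2,3,4,5,6,7} D(V)={2,3,4,5,6}: W {2,3,4,5,6,7}->{2,3,4,5}; V {2,3,4,5,6}->{3,4,5,6}
Constraint 2 (U + W = Z) on D(U)={2,3,4,5,6,7} D(W)={2,3,4,5} D(Z)={2,3,5,6,7}: U {2,3,4,5,6,7}->{2,3,4,5}; Z {2,3,5,6,7}->{5,6,7}
So after constraint 2: D(U) = {2,3,4,5}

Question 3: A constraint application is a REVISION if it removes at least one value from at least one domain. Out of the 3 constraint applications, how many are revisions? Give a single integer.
Answer: 3

Derivation:
Constraint 1 (W < V) on D(W)={2,3,4,5,6,7} D(V)={2,3,4,5,6}: W {2,3,4,5,6,7}->{2,3,4,5}; V {2,3,4,5,6}->{3,4,5,6} => REVISION
Constraint 2 (U + W = Z) on D(U)={2,3,4,5,6,7} D(W)={2,3,4,5} D(Z)={2,3,5,6,7}: U {2,3,4,5,6,7}->{2,3,4,5}; Z {2,3,5,6,7}->{5,6,7} => REVISION
Constraint 3 (Z < U) on D(Z)={5,6,7} D(U)={2,3,4,5}: Z {5,6,7}->{}; U {2,3,4,5}->{} => REVISION
Total revisions = 3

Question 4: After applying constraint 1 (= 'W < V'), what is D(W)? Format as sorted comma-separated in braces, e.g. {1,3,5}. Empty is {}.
Constraint 1 (W < V) on D(W)={2,3,4,5,6,7} D(V)={2,3,4,5,6}: W {2,3,4,5,6,7}->{2,3,4,5}; V {2,3,4,5,6}->{3,4,5,6}
So after constraint 1: D(W) = {2,3,4,5}

Answer: {2,3,4,5}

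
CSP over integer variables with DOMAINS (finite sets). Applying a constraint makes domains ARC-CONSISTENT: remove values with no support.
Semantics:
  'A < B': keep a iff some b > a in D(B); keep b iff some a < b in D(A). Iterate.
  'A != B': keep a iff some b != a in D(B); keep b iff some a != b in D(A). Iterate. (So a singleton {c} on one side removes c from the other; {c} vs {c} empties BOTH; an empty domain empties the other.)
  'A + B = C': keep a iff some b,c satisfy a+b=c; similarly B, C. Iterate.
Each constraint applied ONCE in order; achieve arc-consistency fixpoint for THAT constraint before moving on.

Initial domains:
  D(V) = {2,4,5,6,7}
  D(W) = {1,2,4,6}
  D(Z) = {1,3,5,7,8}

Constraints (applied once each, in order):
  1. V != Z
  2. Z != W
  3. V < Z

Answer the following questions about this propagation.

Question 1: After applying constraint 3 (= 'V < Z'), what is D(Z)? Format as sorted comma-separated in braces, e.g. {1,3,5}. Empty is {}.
Answer: {3,5,7,8}

Derivation:
Constraint 1 (V != Z) on D(V)={2,4,5,6,7} D(Z)={1,3,5,7,8}: no change
Constraint 2 (Z != W) on D(Z)={1,3,5,7,8} D(W)={1,2,4,6}: no change
Constraint 3 (V < Z) on D(V)={2,4,5,6,7} D(Z)={1,3,5,7,8}: Z {1,3,5,7,8}->{3,5,7,8}
So after constraint 3: D(Z) = {3,5,7,8}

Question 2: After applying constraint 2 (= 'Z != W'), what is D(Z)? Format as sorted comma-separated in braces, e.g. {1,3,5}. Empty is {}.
Answer: {1,3,5,7,8}

Derivation:
Constraint 1 (V != Z) on D(V)={2,4,5,6,7} D(Z)={1,3,5,7,8}: no change
Constraint 2 (Z != W) on D(Z)={1,3,5,7,8} D(W)={1,2,4,6}: no change
So after constraint 2: D(Z) = {1,3,5,7,8}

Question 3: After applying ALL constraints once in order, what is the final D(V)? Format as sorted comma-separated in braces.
Answer: {2,4,5,6,7}

Derivation:
Constraint 1 (V != Z) on D(V)={2,4,5,6,7} D(Z)={1,3,5,7,8}: no change
Constraint 2 (Z != W) on D(Z)={1,3,5,7,8} D(W)={1,2,4,6}: no change
Constraint 3 (V < Z) on D(V)={2,4,5,6,7} D(Z)={1,3,5,7,8}: Z {1,3,5,7,8}->{3,5,7,8}
So after all 3 constraints: D(V) = {2,4,5,6,7}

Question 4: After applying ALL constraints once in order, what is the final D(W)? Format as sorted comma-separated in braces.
Answer: {1,2,4,6}

Derivation:
Constraint 1 (V != Z) on D(V)={2,4,5,6,7} D(Z)={1,3,5,7,8}: no change
Constraint 2 (Z != W) on D(Z)={1,3,5,7,8} D(W)={1,2,4,6}: no change
Constraint 3 (V < Z) on D(V)={2,4,5,6,7} D(Z)={1,3,5,7,8}: Z {1,3,5,7,8}->{3,5,7,8}
So after all 3 constraints: D(W) = {1,2,4,6}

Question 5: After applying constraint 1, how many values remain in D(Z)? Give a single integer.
Constraint 1 (V != Z) on D(V)={2,4,5,6,7} D(Z)={1,3,5,7,8}: no change
So after constraint 1: D(Z)={1,3,5,7,8}, size = 5

Answer: 5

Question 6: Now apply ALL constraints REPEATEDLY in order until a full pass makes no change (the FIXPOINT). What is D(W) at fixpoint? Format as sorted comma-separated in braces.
pass 0 (initial): D(W)={1,2,4,6}
pass 1: Z {1,3,5,7,8}->{3,5,7,8}
pass 2: no change
Fixpoint after 2 passes: D(W) = {1,2,4,6}

Answer: {1,2,4,6}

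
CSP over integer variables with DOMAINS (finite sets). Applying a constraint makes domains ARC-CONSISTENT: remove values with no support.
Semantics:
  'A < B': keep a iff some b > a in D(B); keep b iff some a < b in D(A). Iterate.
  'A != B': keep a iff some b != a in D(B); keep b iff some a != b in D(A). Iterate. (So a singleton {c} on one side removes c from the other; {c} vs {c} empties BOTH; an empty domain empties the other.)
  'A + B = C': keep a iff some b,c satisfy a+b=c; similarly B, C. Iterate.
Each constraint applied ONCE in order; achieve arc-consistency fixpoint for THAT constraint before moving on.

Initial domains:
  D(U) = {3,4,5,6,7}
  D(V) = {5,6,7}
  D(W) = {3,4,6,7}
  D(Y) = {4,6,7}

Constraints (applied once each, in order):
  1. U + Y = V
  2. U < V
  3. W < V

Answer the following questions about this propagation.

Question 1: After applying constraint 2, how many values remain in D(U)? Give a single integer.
Constraint 1 (U + Y = V) on D(U)={3,4,5,6,7} D(Y)={4,6,7} D(V)={5,6,7}: U {3,4,5,6,7}->{3}; Y {4,6,7}->{4}; V {5,6,7}->{7}
Constraint 2 (U < V) on D(U)={3} D(V)={7}: no change
So after constraint 2: D(U)={3}, size = 1

Answer: 1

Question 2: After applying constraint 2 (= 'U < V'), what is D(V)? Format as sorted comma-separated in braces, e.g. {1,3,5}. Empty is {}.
Answer: {7}

Derivation:
Constraint 1 (U + Y = V) on D(U)={3,4,5,6,7} D(Y)={4,6,7} D(V)={5,6,7}: U {3,4,5,6,7}->{3}; Y {4,6,7}->{4}; V {5,6,7}->{7}
Constraint 2 (U < V) on D(U)={3} D(V)={7}: no change
So after constraint 2: D(V) = {7}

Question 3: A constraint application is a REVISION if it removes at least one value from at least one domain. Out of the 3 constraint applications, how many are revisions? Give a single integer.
Constraint 1 (U + Y = V) on D(U)={3,4,5,6,7} D(Y)={4,6,7} D(V)={5,6,7}: U {3,4,5,6,7}->{3}; Y {4,6,7}->{4}; V {5,6,7}->{7} => REVISION
Constraint 2 (U < V) on D(U)={3} D(V)={7}: no change => not a revision
Constraint 3 (W < V) on D(W)={3,4,6,7} D(V)={7}: W {3,4,6,7}->{3,4,6} => REVISION
Total revisions = 2

Answer: 2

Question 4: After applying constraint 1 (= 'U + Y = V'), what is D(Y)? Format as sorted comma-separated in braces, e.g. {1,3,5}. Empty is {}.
Answer: {4}

Derivation:
Constraint 1 (U + Y = V) on D(U)={3,4,5,6,7} D(Y)={4,6,7} D(V)={5,6,7}: U {3,4,5,6,7}->{3}; Y {4,6,7}->{4}; V {5,6,7}->{7}
So after constraint 1: D(Y) = {4}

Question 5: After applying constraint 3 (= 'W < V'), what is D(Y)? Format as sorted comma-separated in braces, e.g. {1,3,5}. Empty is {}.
Constraint 1 (U + Y = V) on D(U)={3,4,5,6,7} D(Y)={4,6,7} D(V)={5,6,7}: U {3,4,5,6,7}->{3}; Y {4,6,7}->{4}; V {5,6,7}->{7}
Constraint 2 (U < V) on D(U)={3} D(V)={7}: no change
Constraint 3 (W < V) on D(W)={3,4,6,7} D(V)={7}: W {3,4,6,7}->{3,4,6}
So after constraint 3: D(Y) = {4}

Answer: {4}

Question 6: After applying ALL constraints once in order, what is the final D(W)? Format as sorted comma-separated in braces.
Answer: {3,4,6}

Derivation:
Constraint 1 (U + Y = V) on D(U)={3,4,5,6,7} D(Y)={4,6,7} D(V)={5,6,7}: U {3,4,5,6,7}->{3}; Y {4,6,7}->{4}; V {5,6,7}->{7}
Constraint 2 (U < V) on D(U)={3} D(V)={7}: no change
Constraint 3 (W < V) on D(W)={3,4,6,7} D(V)={7}: W {3,4,6,7}->{3,4,6}
So after all 3 constraints: D(W) = {3,4,6}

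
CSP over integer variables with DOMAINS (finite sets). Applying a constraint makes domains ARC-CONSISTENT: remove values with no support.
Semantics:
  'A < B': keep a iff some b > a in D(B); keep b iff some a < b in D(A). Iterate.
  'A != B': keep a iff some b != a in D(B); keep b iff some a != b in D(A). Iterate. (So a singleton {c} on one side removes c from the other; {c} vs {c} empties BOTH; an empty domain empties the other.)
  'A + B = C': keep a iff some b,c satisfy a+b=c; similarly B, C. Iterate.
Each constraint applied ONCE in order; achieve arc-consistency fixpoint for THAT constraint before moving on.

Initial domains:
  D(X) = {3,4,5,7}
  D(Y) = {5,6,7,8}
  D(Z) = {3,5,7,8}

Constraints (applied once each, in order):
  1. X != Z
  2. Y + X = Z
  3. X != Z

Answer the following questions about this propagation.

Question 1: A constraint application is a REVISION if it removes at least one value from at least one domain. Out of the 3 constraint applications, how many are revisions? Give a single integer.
Answer: 1

Derivation:
Constraint 1 (X != Z) on D(X)={3,4,5,7} D(Z)={3,5,7,8}: no change => not a revision
Constraint 2 (Y + X = Z) on D(Y)={5,6,7,8} D(X)={3,4,5,7} D(Z)={3,5,7,8}: Y {5,6,7,8}->{5}; X {3,4,5,7}->{3}; Z {3,5,7,8}->{8} => REVISION
Constraint 3 (X != Z) on D(X)={3} D(Z)={8}: no change => not a revision
Total revisions = 1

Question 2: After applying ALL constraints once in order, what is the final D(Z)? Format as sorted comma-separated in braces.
Answer: {8}

Derivation:
Constraint 1 (X != Z) on D(X)={3,4,5,7} D(Z)={3,5,7,8}: no change
Constraint 2 (Y + X = Z) on D(Y)={5,6,7,8} D(X)={3,4,5,7} D(Z)={3,5,7,8}: Y {5,6,7,8}->{5}; X {3,4,5,7}->{3}; Z {3,5,7,8}->{8}
Constraint 3 (X != Z) on D(X)={3} D(Z)={8}: no change
So after all 3 constraints: D(Z) = {8}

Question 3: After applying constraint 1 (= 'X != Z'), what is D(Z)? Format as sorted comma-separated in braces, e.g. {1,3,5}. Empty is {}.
Constraint 1 (X != Z) on D(X)={3,4,5,7} D(Z)={3,5,7,8}: no change
So after constraint 1: D(Z) = {3,5,7,8}

Answer: {3,5,7,8}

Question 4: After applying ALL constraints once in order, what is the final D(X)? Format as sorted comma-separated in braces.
Constraint 1 (X != Z) on D(X)={3,4,5,7} D(Z)={3,5,7,8}: no change
Constraint 2 (Y + X = Z) on D(Y)={5,6,7,8} D(X)={3,4,5,7} D(Z)={3,5,7,8}: Y {5,6,7,8}->{5}; X {3,4,5,7}->{3}; Z {3,5,7,8}->{8}
Constraint 3 (X != Z) on D(X)={3} D(Z)={8}: no change
So after all 3 constraints: D(X) = {3}

Answer: {3}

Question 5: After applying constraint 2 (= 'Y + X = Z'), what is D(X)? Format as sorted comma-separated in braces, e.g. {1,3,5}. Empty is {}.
Answer: {3}

Derivation:
Constraint 1 (X != Z) on D(X)={3,4,5,7} D(Z)={3,5,7,8}: no change
Constraint 2 (Y + X = Z) on D(Y)={5,6,7,8} D(X)={3,4,5,7} D(Z)={3,5,7,8}: Y {5,6,7,8}->{5}; X {3,4,5,7}->{3}; Z {3,5,7,8}->{8}
So after constraint 2: D(X) = {3}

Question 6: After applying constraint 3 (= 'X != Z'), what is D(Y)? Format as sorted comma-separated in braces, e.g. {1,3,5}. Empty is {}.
Answer: {5}

Derivation:
Constraint 1 (X != Z) on D(X)={3,4,5,7} D(Z)={3,5,7,8}: no change
Constraint 2 (Y + X = Z) on D(Y)={5,6,7,8} D(X)={3,4,5,7} D(Z)={3,5,7,8}: Y {5,6,7,8}->{5}; X {3,4,5,7}->{3}; Z {3,5,7,8}->{8}
Constraint 3 (X != Z) on D(X)={3} D(Z)={8}: no change
So after constraint 3: D(Y) = {5}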